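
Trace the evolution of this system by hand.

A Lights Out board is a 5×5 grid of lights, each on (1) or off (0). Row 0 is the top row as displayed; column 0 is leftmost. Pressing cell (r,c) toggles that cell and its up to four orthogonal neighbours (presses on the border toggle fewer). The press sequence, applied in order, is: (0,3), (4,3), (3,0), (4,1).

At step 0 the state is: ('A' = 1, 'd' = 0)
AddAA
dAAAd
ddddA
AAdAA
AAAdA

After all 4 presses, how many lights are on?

11

t=0: AddAA
dAAAd
ddddA
AAdAA
AAAdA
t=1: AdAdd
dAAdd
ddddA
AAdAA
AAAdA
t=2: AdAdd
dAAdd
ddddA
AAddA
AAdAd
t=3: AdAdd
dAAdd
AdddA
ddddA
dAdAd
t=4: AdAdd
dAAdd
AdddA
dAddA
AdAAd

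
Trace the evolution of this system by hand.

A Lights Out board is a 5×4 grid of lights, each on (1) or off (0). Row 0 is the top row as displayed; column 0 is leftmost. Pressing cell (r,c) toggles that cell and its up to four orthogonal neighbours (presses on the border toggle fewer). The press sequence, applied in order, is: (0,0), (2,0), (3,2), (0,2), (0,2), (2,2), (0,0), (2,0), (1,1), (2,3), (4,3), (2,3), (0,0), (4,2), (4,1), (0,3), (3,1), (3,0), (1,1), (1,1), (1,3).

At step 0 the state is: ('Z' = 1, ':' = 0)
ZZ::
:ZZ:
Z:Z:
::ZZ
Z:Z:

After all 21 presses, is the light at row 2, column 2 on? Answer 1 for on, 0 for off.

step 0: ZZ::
:ZZ:
Z:Z:
::ZZ
Z:Z:
step 1: ::::
ZZZ:
Z:Z:
::ZZ
Z:Z:
step 2: ::::
:ZZ:
:ZZ:
Z:ZZ
Z:Z:
step 3: ::::
:ZZ:
:Z::
ZZ::
Z:::
step 4: :ZZZ
:Z::
:Z::
ZZ::
Z:::
step 5: ::::
:ZZ:
:Z::
ZZ::
Z:::
step 6: ::::
:Z::
::ZZ
ZZZ:
Z:::
step 7: ZZ::
ZZ::
::ZZ
ZZZ:
Z:::
step 8: ZZ::
:Z::
ZZZZ
:ZZ:
Z:::
step 9: Z:::
Z:Z:
Z:ZZ
:ZZ:
Z:::
step 10: Z:::
Z:ZZ
Z:::
:ZZZ
Z:::
step 11: Z:::
Z:ZZ
Z:::
:ZZ:
Z:ZZ
step 12: Z:::
Z:Z:
Z:ZZ
:ZZZ
Z:ZZ
step 13: :Z::
::Z:
Z:ZZ
:ZZZ
Z:ZZ
step 14: :Z::
::Z:
Z:ZZ
:Z:Z
ZZ::
step 15: :Z::
::Z:
Z:ZZ
:::Z
::Z:
step 16: :ZZZ
::ZZ
Z:ZZ
:::Z
::Z:
step 17: :ZZZ
::ZZ
ZZZZ
ZZZZ
:ZZ:
step 18: :ZZZ
::ZZ
:ZZZ
::ZZ
ZZZ:
step 19: ::ZZ
ZZ:Z
::ZZ
::ZZ
ZZZ:
step 20: :ZZZ
::ZZ
:ZZZ
::ZZ
ZZZ:
step 21: :ZZ:
::::
:ZZ:
::ZZ
ZZZ:

1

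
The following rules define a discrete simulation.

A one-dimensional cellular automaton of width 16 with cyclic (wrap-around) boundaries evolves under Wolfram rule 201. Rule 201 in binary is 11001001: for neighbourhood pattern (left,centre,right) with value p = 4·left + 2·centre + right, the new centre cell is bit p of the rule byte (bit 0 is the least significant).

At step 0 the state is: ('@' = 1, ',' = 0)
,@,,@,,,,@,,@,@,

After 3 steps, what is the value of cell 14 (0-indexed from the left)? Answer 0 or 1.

1

k=0  ,@,,@,,,,@,,@,@,
k=1  ,,,,,,@@,,,,,,,,
k=2  @@@@@,@@,@@@@@@@
k=3  @@@@@,@@,@@@@@@@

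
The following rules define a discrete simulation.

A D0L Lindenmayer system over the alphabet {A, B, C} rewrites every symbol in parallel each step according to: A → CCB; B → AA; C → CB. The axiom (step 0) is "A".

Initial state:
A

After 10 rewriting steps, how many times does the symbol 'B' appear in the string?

1330

step 0: A
step 1: CCB
step 2: CBCBAA
step 3: CBAACBAACCBCCB
step 4: CBAACCBCCBCBAACCBCCBCBCBAACBCBAA
step 5: CBAACCBCCBCBCBAACBCBAACBAACCBCCBCBCBAACBCBAACBAACBAACCBCCBCBAACBAACCBCCB
step 6: CBAACCBCCBCBCBAACBCBAACBAACBAACCBCCBCBAACBAACCBCCBCBAACCBC…BCCBCBAACCBCCBCBCBAACBCBAACBAACCBCCBCBAACCBCCBCBCBAACBCBAA  (len 164)
step 7: CBAACCBCCBCBCBAACBCBAACBAACBAACCBCCBCBAACBAACCBCCBCBAACCBC…AACBCBAACBAACCBCCBCBCBAACBCBAACBAACBAACCBCCBCBAACBAACCBCCB  (len 372)
step 8: CBAACCBCCBCBCBAACBCBAACBAACBAACCBCCBCBAACBAACCBCCBCBAACCBC…BCCBCBAACCBCCBCBCBAACBCBAACBAACCBCCBCBAACCBCCBCBCBAACBCBAA  (len 844)
step 9: CBAACCBCCBCBCBAACBCBAACBAACBAACCBCCBCBAACBAACCBCCBCBAACCBC…AACBCBAACBAACCBCCBCBCBAACBCBAACBAACBAACCBCCBCBAACBAACCBCCB  (len 1916)
step 10: CBAACCBCCBCBCBAACBCBAACBAACBAACCBCCBCBAACBAACCBCCBCBAACCBC…BCCBCBAACCBCCBCBCBAACBCBAACBAACCBCCBCBAACCBCCBCBCBAACBCBAA  (len 4348)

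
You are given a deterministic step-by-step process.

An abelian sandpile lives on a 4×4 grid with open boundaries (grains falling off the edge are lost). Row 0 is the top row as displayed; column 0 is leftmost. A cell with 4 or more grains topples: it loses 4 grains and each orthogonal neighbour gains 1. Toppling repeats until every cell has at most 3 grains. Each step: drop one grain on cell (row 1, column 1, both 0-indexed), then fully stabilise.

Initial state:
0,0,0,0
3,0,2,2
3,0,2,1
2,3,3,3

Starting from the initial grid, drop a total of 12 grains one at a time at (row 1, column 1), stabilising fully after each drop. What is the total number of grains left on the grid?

step 0: 0,0,0,0
3,0,2,2
3,0,2,1
2,3,3,3
step 1: 0,0,0,0
3,1,2,2
3,0,2,1
2,3,3,3
step 2: 0,0,0,0
3,2,2,2
3,0,2,1
2,3,3,3
step 3: 0,0,0,0
3,3,2,2
3,0,2,1
2,3,3,3
step 4: 1,1,0,0
1,1,3,2
0,2,2,1
3,3,3,3
step 5: 1,1,0,0
1,2,3,2
0,2,2,1
3,3,3,3
step 6: 1,1,0,0
1,3,3,2
0,2,2,1
3,3,3,3
step 7: 1,2,1,0
2,1,0,3
0,3,3,1
3,3,3,3
step 8: 1,2,1,0
2,2,0,3
0,3,3,1
3,3,3,3
step 9: 1,2,1,0
2,3,0,3
0,3,3,1
3,3,3,3
step 10: 1,3,1,0
3,1,2,3
2,2,1,3
0,2,2,0
step 11: 1,3,1,0
3,2,2,3
2,2,1,3
0,2,2,0
step 12: 1,3,1,0
3,3,2,3
2,2,1,3
0,2,2,0

28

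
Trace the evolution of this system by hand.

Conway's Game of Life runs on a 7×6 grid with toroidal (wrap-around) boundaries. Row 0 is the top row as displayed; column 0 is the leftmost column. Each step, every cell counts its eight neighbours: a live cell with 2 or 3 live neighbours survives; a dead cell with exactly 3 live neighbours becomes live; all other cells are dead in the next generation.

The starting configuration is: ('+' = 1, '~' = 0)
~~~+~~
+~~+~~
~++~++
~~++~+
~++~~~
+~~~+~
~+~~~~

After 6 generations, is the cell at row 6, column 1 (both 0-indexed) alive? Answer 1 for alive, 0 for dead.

step 0: ~~~+~~
+~~+~~
~++~++
~~++~+
~++~~~
+~~~+~
~+~~~~
step 1: ~~+~~~
++~+~+
~+~~~+
~~~~~+
+++~++
+~+~~~
~~~~~~
step 2: +++~~~
~+~~++
~++~~+
~~+~~~
~~+++~
+~++~~
~+~~~~
step 3: ~~+~~+
~~~+++
~+++++
~~~~+~
~~~~+~
~~~~+~
~~~+~~
step 4: ~~+~~+
~+~~~~
+~+~~~
~~+~~~
~~~+++
~~~++~
~~~++~
step 5: ~~+++~
+++~~~
~~+~~~
~++~++
~~+~~+
~~+~~~
~~+~~+
step 6: +~~~++
~~~~~~
~~~~~+
+++~++
+~+~++
~+++~~
~++~+~

1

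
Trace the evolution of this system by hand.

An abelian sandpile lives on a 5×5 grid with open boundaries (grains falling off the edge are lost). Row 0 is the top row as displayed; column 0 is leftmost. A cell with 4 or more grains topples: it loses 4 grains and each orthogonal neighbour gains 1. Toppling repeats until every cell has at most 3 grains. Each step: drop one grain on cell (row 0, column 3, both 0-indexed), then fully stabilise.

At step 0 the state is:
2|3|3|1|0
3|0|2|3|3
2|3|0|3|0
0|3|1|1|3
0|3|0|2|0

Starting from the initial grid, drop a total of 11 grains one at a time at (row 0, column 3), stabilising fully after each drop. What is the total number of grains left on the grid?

step 0: 2|3|3|1|0
3|0|2|3|3
2|3|0|3|0
0|3|1|1|3
0|3|0|2|0
step 1: 2|3|3|2|0
3|0|2|3|3
2|3|0|3|0
0|3|1|1|3
0|3|0|2|0
step 2: 2|3|3|3|0
3|0|2|3|3
2|3|0|3|0
0|3|1|1|3
0|3|0|2|0
step 3: 3|0|2|2|2
3|2|0|3|0
2|3|2|0|2
0|3|1|2|3
0|3|0|2|0
step 4: 3|0|2|3|2
3|2|0|3|0
2|3|2|0|2
0|3|1|2|3
0|3|0|2|0
step 5: 3|0|3|1|3
3|2|1|0|1
2|3|2|1|2
0|3|1|2|3
0|3|0|2|0
step 6: 3|0|3|2|3
3|2|1|0|1
2|3|2|1|2
0|3|1|2|3
0|3|0|2|0
step 7: 3|0|3|3|3
3|2|1|0|1
2|3|2|1|2
0|3|1|2|3
0|3|0|2|0
step 8: 3|1|0|2|0
3|2|2|1|2
2|3|2|1|2
0|3|1|2|3
0|3|0|2|0
step 9: 3|1|0|3|0
3|2|2|1|2
2|3|2|1|2
0|3|1|2|3
0|3|0|2|0
step 10: 3|1|1|0|1
3|2|2|2|2
2|3|2|1|2
0|3|1|2|3
0|3|0|2|0
step 11: 3|1|1|1|1
3|2|2|2|2
2|3|2|1|2
0|3|1|2|3
0|3|0|2|0

42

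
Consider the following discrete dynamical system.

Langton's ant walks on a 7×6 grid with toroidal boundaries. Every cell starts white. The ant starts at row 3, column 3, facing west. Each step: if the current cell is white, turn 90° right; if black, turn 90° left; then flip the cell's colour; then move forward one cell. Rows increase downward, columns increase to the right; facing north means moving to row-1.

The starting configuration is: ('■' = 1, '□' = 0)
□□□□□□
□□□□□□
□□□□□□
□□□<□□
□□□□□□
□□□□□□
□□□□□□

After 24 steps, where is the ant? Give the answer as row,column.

step 0: □□□□□□
□□□□□□
□□□□□□
□□□<□□
□□□□□□
□□□□□□
□□□□□□
step 1: □□□□□□
□□□□□□
□□□^□□
□□□■□□
□□□□□□
□□□□□□
□□□□□□
step 2: □□□□□□
□□□□□□
□□□■>□
□□□■□□
□□□□□□
□□□□□□
□□□□□□
step 3: □□□□□□
□□□□□□
□□□■■□
□□□■v□
□□□□□□
□□□□□□
□□□□□□
step 4: □□□□□□
□□□□□□
□□□■■□
□□□<■□
□□□□□□
□□□□□□
□□□□□□
step 5: □□□□□□
□□□□□□
□□□■■□
□□□□■□
□□□v□□
□□□□□□
□□□□□□
step 6: □□□□□□
□□□□□□
□□□■■□
□□□□■□
□□<■□□
□□□□□□
□□□□□□
step 7: □□□□□□
□□□□□□
□□□■■□
□□^□■□
□□■■□□
□□□□□□
□□□□□□
step 8: □□□□□□
□□□□□□
□□□■■□
□□■>■□
□□■■□□
□□□□□□
□□□□□□
step 9: □□□□□□
□□□□□□
□□□■■□
□□■■■□
□□■v□□
□□□□□□
□□□□□□
step 10: □□□□□□
□□□□□□
□□□■■□
□□■■■□
□□■□>□
□□□□□□
□□□□□□
step 11: □□□□□□
□□□□□□
□□□■■□
□□■■■□
□□■□■□
□□□□v□
□□□□□□
step 12: □□□□□□
□□□□□□
□□□■■□
□□■■■□
□□■□■□
□□□<■□
□□□□□□
step 13: □□□□□□
□□□□□□
□□□■■□
□□■■■□
□□■^■□
□□□■■□
□□□□□□
step 14: □□□□□□
□□□□□□
□□□■■□
□□■■■□
□□■■>□
□□□■■□
□□□□□□
step 15: □□□□□□
□□□□□□
□□□■■□
□□■■^□
□□■■□□
□□□■■□
□□□□□□
step 16: □□□□□□
□□□□□□
□□□■■□
□□■<□□
□□■■□□
□□□■■□
□□□□□□
step 17: □□□□□□
□□□□□□
□□□■■□
□□■□□□
□□■v□□
□□□■■□
□□□□□□
step 18: □□□□□□
□□□□□□
□□□■■□
□□■□□□
□□■□>□
□□□■■□
□□□□□□
step 19: □□□□□□
□□□□□□
□□□■■□
□□■□□□
□□■□■□
□□□■v□
□□□□□□
step 20: □□□□□□
□□□□□□
□□□■■□
□□■□□□
□□■□■□
□□□■□>
□□□□□□
step 21: □□□□□□
□□□□□□
□□□■■□
□□■□□□
□□■□■□
□□□■□■
□□□□□v
step 22: □□□□□□
□□□□□□
□□□■■□
□□■□□□
□□■□■□
□□□■□■
□□□□<■
step 23: □□□□□□
□□□□□□
□□□■■□
□□■□□□
□□■□■□
□□□■^■
□□□□■■
step 24: □□□□□□
□□□□□□
□□□■■□
□□■□□□
□□■□■□
□□□■■>
□□□□■■

5,5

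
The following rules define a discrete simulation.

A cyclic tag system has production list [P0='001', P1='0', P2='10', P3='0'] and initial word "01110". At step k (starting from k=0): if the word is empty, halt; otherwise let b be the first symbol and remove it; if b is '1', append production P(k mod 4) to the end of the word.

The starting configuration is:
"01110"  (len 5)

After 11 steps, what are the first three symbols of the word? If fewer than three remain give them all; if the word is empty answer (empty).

0

[0] "01110"  (len 5)
[1] "1110"  (len 4)
[2] "1100"  (len 4)
[3] "10010"  (len 5)
[4] "00100"  (len 5)
[5] "0100"  (len 4)
[6] "100"  (len 3)
[7] "0010"  (len 4)
[8] "010"  (len 3)
[9] "10"  (len 2)
[10] "00"  (len 2)
[11] "0"  (len 1)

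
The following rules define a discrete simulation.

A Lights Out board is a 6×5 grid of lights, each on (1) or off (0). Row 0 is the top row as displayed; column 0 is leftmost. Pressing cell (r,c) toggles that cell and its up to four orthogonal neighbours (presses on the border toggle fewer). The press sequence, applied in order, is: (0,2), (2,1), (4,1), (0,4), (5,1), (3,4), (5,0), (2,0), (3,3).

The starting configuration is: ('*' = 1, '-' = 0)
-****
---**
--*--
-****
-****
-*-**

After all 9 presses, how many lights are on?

[0] -****
---**
--*--
-****
-****
-*-**
[1] ----*
--***
--*--
-****
-****
-*-**
[2] ----*
-****
**---
--***
-****
-*-**
[3] ----*
-****
**---
-****
*--**
---**
[4] ---*-
-***-
**---
-****
*--**
---**
[5] ---*-
-***-
**---
-****
**-**
*****
[6] ---*-
-***-
**--*
-**--
**-*-
*****
[7] ---*-
-***-
**--*
-**--
-*-*-
--***
[8] ---*-
****-
----*
***--
-*-*-
--***
[9] ---*-
****-
---**
**-**
-*---
--***

15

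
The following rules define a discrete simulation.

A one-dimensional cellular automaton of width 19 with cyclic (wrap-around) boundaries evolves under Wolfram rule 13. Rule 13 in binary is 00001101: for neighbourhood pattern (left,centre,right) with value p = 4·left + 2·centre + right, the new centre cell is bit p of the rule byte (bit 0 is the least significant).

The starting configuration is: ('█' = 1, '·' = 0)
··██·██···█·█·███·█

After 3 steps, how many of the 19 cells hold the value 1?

8

t=0: ··██·██···█·█·███·█
t=1: ··█··█··█·█·█·█···█
t=2: ··█··█··█·█·█·█·█·█
t=3: ··█··█··█·█·█·█·█·█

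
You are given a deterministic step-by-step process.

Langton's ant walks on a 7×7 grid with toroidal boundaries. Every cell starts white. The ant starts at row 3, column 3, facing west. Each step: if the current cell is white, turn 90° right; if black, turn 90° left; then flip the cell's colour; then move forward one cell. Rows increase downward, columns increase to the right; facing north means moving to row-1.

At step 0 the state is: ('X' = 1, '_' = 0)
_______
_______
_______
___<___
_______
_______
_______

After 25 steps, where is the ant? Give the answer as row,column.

gen 0: _______
_______
_______
___<___
_______
_______
_______
gen 1: _______
_______
___^___
___X___
_______
_______
_______
gen 2: _______
_______
___X>__
___X___
_______
_______
_______
gen 3: _______
_______
___XX__
___Xv__
_______
_______
_______
gen 4: _______
_______
___XX__
___<X__
_______
_______
_______
gen 5: _______
_______
___XX__
____X__
___v___
_______
_______
gen 6: _______
_______
___XX__
____X__
__<X___
_______
_______
gen 7: _______
_______
___XX__
__^_X__
__XX___
_______
_______
gen 8: _______
_______
___XX__
__X>X__
__XX___
_______
_______
gen 9: _______
_______
___XX__
__XXX__
__Xv___
_______
_______
gen 10: _______
_______
___XX__
__XXX__
__X_>__
_______
_______
gen 11: _______
_______
___XX__
__XXX__
__X_X__
____v__
_______
gen 12: _______
_______
___XX__
__XXX__
__X_X__
___<X__
_______
gen 13: _______
_______
___XX__
__XXX__
__X^X__
___XX__
_______
gen 14: _______
_______
___XX__
__XXX__
__XX>__
___XX__
_______
gen 15: _______
_______
___XX__
__XX^__
__XX___
___XX__
_______
gen 16: _______
_______
___XX__
__X<___
__XX___
___XX__
_______
gen 17: _______
_______
___XX__
__X____
__Xv___
___XX__
_______
gen 18: _______
_______
___XX__
__X____
__X_>__
___XX__
_______
gen 19: _______
_______
___XX__
__X____
__X_X__
___Xv__
_______
gen 20: _______
_______
___XX__
__X____
__X_X__
___X_>_
_______
gen 21: _______
_______
___XX__
__X____
__X_X__
___X_X_
_____v_
gen 22: _______
_______
___XX__
__X____
__X_X__
___X_X_
____<X_
gen 23: _______
_______
___XX__
__X____
__X_X__
___X^X_
____XX_
gen 24: _______
_______
___XX__
__X____
__X_X__
___XX>_
____XX_
gen 25: _______
_______
___XX__
__X____
__X_X^_
___XX__
____XX_

4,5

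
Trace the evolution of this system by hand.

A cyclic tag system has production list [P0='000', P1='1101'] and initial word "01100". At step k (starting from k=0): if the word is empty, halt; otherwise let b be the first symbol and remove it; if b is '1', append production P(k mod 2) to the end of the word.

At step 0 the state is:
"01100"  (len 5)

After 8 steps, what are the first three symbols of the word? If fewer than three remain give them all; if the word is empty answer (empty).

t=0: "01100"  (len 5)
t=1: "1100"  (len 4)
t=2: "1001101"  (len 7)
t=3: "001101000"  (len 9)
t=4: "01101000"  (len 8)
t=5: "1101000"  (len 7)
t=6: "1010001101"  (len 10)
t=7: "010001101000"  (len 12)
t=8: "10001101000"  (len 11)

100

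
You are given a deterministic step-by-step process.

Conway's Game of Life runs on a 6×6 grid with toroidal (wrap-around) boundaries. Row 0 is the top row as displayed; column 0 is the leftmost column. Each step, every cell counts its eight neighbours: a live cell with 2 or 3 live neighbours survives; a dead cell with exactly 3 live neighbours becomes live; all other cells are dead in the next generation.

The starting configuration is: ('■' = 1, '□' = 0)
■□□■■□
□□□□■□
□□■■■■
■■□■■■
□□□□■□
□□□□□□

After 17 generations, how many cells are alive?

[0] ■□□■■□
□□□□■□
□□■■■■
■■□■■■
□□□□■□
□□□□□□
[1] □□□■■■
□□■□□□
□■■□□□
■■□□□□
■□□■■□
□□□■■■
[2] □□■□□■
□■■□■□
■□■□□□
■□□■□■
■■■■□□
■□■□□□
[3] ■□■□□■
■□■□□■
■□■□■□
□□□■■■
□□□■■□
■□□□□■
[4] □□□□■□
□□■□■□
■□■□□□
□□■□□□
■□□■□□
■■□■□□
[5] □■■□■■
□■□□□■
□□■□□□
□□■■□□
■□□■□□
■■■■■■
[6] □□□□□□
□■□■■■
□■■■□□
□■■■□□
■□□□□□
□□□□□□
[7] □□□□■□
■■□■■□
□□□□□□
■□□■□□
□■■□□□
□□□□□□
[8] □□□■■■
□□□■■■
■■■■■■
□■■□□□
□■■□□□
□□□□□□
[9] □□□■□■
□■□□□□
□□□□□□
□□□□■■
□■■□□□
□□■■■□
[10] □□□■□□
□□□□□□
□□□□□□
□□□□□□
□■■□□■
□■□□■□
[11] □□□□□□
□□□□□□
□□□□□□
□□□□□□
■■■□□□
■■□■■□
[12] □□□□□□
□□□□□□
□□□□□□
□■□□□□
■□■■□■
■□□■□■
[13] □□□□□□
□□□□□□
□□□□□□
■■■□□□
□□■■□■
■■■■□■
[14] ■■■□□□
□□□□□□
□■□□□□
■■■■□□
□□□□□■
■■□■□■
[15] □□■□□■
■□■□□□
■■□□□□
■■■□□□
□□□■□■
□□□□■■
[16] ■■□■■■
■□■□□■
□□□□□■
□□■□□■
□■■■□■
■□□■□■
[17] □□□■□□
□□■■□□
□■□□■■
□■■■□■
□■□■□■
□□□□□□

13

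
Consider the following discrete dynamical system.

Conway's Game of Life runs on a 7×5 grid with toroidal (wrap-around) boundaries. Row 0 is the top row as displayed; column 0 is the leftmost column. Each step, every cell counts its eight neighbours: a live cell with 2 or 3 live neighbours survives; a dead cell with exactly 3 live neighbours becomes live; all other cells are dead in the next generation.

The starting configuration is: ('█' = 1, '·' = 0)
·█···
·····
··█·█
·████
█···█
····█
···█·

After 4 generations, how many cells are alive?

[0] ·█···
·····
··█·█
·████
█···█
····█
···█·
[1] ·····
·····
███·█
·██··
·██··
█··██
·····
[2] ·····
██···
█·██·
·····
····█
█████
····█
[3] █····
███·█
█·█·█
···██
·██·█
·██··
·██·█
[4] ·····
··█··
··█··
·····
·█··█
·····
··██·

6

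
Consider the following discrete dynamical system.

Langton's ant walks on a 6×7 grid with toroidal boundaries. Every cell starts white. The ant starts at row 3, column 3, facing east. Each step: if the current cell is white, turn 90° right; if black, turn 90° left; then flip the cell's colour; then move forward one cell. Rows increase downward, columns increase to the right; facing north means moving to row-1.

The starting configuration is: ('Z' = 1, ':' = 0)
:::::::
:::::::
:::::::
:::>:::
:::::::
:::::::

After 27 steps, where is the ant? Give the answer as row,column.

t=0: :::::::
:::::::
:::::::
:::>:::
:::::::
:::::::
t=1: :::::::
:::::::
:::::::
:::Z:::
:::v:::
:::::::
t=2: :::::::
:::::::
:::::::
:::Z:::
::<Z:::
:::::::
t=3: :::::::
:::::::
:::::::
::^Z:::
::ZZ:::
:::::::
t=4: :::::::
:::::::
:::::::
::Z>:::
::ZZ:::
:::::::
t=5: :::::::
:::::::
:::^:::
::Z::::
::ZZ:::
:::::::
t=6: :::::::
:::::::
:::Z>::
::Z::::
::ZZ:::
:::::::
t=7: :::::::
:::::::
:::ZZ::
::Z:v::
::ZZ:::
:::::::
t=8: :::::::
:::::::
:::ZZ::
::Z<Z::
::ZZ:::
:::::::
t=9: :::::::
:::::::
:::^Z::
::ZZZ::
::ZZ:::
:::::::
t=10: :::::::
:::::::
::<:Z::
::ZZZ::
::ZZ:::
:::::::
t=11: :::::::
::^::::
::Z:Z::
::ZZZ::
::ZZ:::
:::::::
t=12: :::::::
::Z>:::
::Z:Z::
::ZZZ::
::ZZ:::
:::::::
t=13: :::::::
::ZZ:::
::ZvZ::
::ZZZ::
::ZZ:::
:::::::
t=14: :::::::
::ZZ:::
::<ZZ::
::ZZZ::
::ZZ:::
:::::::
t=15: :::::::
::ZZ:::
:::ZZ::
::vZZ::
::ZZ:::
:::::::
t=16: :::::::
::ZZ:::
:::ZZ::
:::>Z::
::ZZ:::
:::::::
t=17: :::::::
::ZZ:::
:::^Z::
::::Z::
::ZZ:::
:::::::
t=18: :::::::
::ZZ:::
::<:Z::
::::Z::
::ZZ:::
:::::::
t=19: :::::::
::^Z:::
::Z:Z::
::::Z::
::ZZ:::
:::::::
t=20: :::::::
:<:Z:::
::Z:Z::
::::Z::
::ZZ:::
:::::::
t=21: :^:::::
:Z:Z:::
::Z:Z::
::::Z::
::ZZ:::
:::::::
t=22: :Z>::::
:Z:Z:::
::Z:Z::
::::Z::
::ZZ:::
:::::::
t=23: :ZZ::::
:ZvZ:::
::Z:Z::
::::Z::
::ZZ:::
:::::::
t=24: :ZZ::::
:<ZZ:::
::Z:Z::
::::Z::
::ZZ:::
:::::::
t=25: :ZZ::::
::ZZ:::
:vZ:Z::
::::Z::
::ZZ:::
:::::::
t=26: :ZZ::::
::ZZ:::
<ZZ:Z::
::::Z::
::ZZ:::
:::::::
t=27: :ZZ::::
^:ZZ:::
ZZZ:Z::
::::Z::
::ZZ:::
:::::::

1,0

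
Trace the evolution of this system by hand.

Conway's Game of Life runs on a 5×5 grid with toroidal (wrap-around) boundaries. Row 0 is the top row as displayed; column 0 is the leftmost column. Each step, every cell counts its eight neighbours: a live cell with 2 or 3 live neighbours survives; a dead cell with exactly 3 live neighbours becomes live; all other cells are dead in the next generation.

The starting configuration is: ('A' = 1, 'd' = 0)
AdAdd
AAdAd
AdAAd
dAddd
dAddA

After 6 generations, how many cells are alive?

t=0: AdAdd
AAdAd
AdAAd
dAddd
dAddA
t=1: ddAAd
AddAd
AddAd
dAdAA
dAAdd
t=2: dddAA
dAdAd
AAdAd
dAdAA
AAddA
t=3: dAdAd
dAdAd
dAdAd
dddAd
dAddd
t=4: AAddd
AAdAA
dddAA
ddddd
ddddd
t=5: dAAdd
dAdAd
ddAAd
ddddd
ddddd
t=6: dAAdd
dAdAd
ddAAd
ddddd
ddddd

6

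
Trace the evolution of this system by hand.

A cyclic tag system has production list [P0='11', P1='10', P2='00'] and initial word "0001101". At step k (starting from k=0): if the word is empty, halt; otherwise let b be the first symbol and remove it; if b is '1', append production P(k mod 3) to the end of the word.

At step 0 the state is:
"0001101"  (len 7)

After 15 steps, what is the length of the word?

0) "0001101"  (len 7)
1) "001101"  (len 6)
2) "01101"  (len 5)
3) "1101"  (len 4)
4) "10111"  (len 5)
5) "011110"  (len 6)
6) "11110"  (len 5)
7) "111011"  (len 6)
8) "1101110"  (len 7)
9) "10111000"  (len 8)
10) "011100011"  (len 9)
11) "11100011"  (len 8)
12) "110001100"  (len 9)
13) "1000110011"  (len 10)
14) "00011001110"  (len 11)
15) "0011001110"  (len 10)

10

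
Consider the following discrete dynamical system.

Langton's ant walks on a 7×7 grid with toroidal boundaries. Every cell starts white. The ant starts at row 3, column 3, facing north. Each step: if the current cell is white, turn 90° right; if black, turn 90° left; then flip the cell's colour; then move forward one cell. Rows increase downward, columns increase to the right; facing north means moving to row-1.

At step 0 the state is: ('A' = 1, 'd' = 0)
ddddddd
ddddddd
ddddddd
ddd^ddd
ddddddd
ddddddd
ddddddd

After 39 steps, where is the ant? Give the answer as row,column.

6,3

0) ddddddd
ddddddd
ddddddd
ddd^ddd
ddddddd
ddddddd
ddddddd
1) ddddddd
ddddddd
ddddddd
dddA>dd
ddddddd
ddddddd
ddddddd
2) ddddddd
ddddddd
ddddddd
dddAAdd
ddddvdd
ddddddd
ddddddd
3) ddddddd
ddddddd
ddddddd
dddAAdd
ddd<Add
ddddddd
ddddddd
4) ddddddd
ddddddd
ddddddd
ddd^Add
dddAAdd
ddddddd
ddddddd
5) ddddddd
ddddddd
ddddddd
dd<dAdd
dddAAdd
ddddddd
ddddddd
6) ddddddd
ddddddd
dd^dddd
ddAdAdd
dddAAdd
ddddddd
ddddddd
7) ddddddd
ddddddd
ddA>ddd
ddAdAdd
dddAAdd
ddddddd
ddddddd
8) ddddddd
ddddddd
ddAAddd
ddAvAdd
dddAAdd
ddddddd
ddddddd
9) ddddddd
ddddddd
ddAAddd
dd<AAdd
dddAAdd
ddddddd
ddddddd
10) ddddddd
ddddddd
ddAAddd
dddAAdd
ddvAAdd
ddddddd
ddddddd
11) ddddddd
ddddddd
ddAAddd
dddAAdd
d<AAAdd
ddddddd
ddddddd
12) ddddddd
ddddddd
ddAAddd
d^dAAdd
dAAAAdd
ddddddd
ddddddd
13) ddddddd
ddddddd
ddAAddd
dA>AAdd
dAAAAdd
ddddddd
ddddddd
14) ddddddd
ddddddd
ddAAddd
dAAAAdd
dAvAAdd
ddddddd
ddddddd
15) ddddddd
ddddddd
ddAAddd
dAAAAdd
dAd>Add
ddddddd
ddddddd
16) ddddddd
ddddddd
ddAAddd
dAA^Add
dAddAdd
ddddddd
ddddddd
17) ddddddd
ddddddd
ddAAddd
dA<dAdd
dAddAdd
ddddddd
ddddddd
18) ddddddd
ddddddd
ddAAddd
dAddAdd
dAvdAdd
ddddddd
ddddddd
19) ddddddd
ddddddd
ddAAddd
dAddAdd
d<AdAdd
ddddddd
ddddddd
20) ddddddd
ddddddd
ddAAddd
dAddAdd
ddAdAdd
dvddddd
ddddddd
21) ddddddd
ddddddd
ddAAddd
dAddAdd
ddAdAdd
<Addddd
ddddddd
22) ddddddd
ddddddd
ddAAddd
dAddAdd
^dAdAdd
AAddddd
ddddddd
23) ddddddd
ddddddd
ddAAddd
dAddAdd
A>AdAdd
AAddddd
ddddddd
24) ddddddd
ddddddd
ddAAddd
dAddAdd
AAAdAdd
Avddddd
ddddddd
25) ddddddd
ddddddd
ddAAddd
dAddAdd
AAAdAdd
Ad>dddd
ddddddd
26) ddddddd
ddddddd
ddAAddd
dAddAdd
AAAdAdd
AdAdddd
ddvdddd
27) ddddddd
ddddddd
ddAAddd
dAddAdd
AAAdAdd
AdAdddd
d<Adddd
28) ddddddd
ddddddd
ddAAddd
dAddAdd
AAAdAdd
A^Adddd
dAAdddd
29) ddddddd
ddddddd
ddAAddd
dAddAdd
AAAdAdd
AA>dddd
dAAdddd
30) ddddddd
ddddddd
ddAAddd
dAddAdd
AA^dAdd
AAddddd
dAAdddd
31) ddddddd
ddddddd
ddAAddd
dAddAdd
A<ddAdd
AAddddd
dAAdddd
32) ddddddd
ddddddd
ddAAddd
dAddAdd
AdddAdd
Avddddd
dAAdddd
33) ddddddd
ddddddd
ddAAddd
dAddAdd
AdddAdd
Ad>dddd
dAAdddd
34) ddddddd
ddddddd
ddAAddd
dAddAdd
AdddAdd
AdAdddd
dAvdddd
35) ddddddd
ddddddd
ddAAddd
dAddAdd
AdddAdd
AdAdddd
dAd>ddd
36) dddvddd
ddddddd
ddAAddd
dAddAdd
AdddAdd
AdAdddd
dAdAddd
37) dd<Addd
ddddddd
ddAAddd
dAddAdd
AdddAdd
AdAdddd
dAdAddd
38) ddAAddd
ddddddd
ddAAddd
dAddAdd
AdddAdd
AdAdddd
dA^Addd
39) ddAAddd
ddddddd
ddAAddd
dAddAdd
AdddAdd
AdAdddd
dAA>ddd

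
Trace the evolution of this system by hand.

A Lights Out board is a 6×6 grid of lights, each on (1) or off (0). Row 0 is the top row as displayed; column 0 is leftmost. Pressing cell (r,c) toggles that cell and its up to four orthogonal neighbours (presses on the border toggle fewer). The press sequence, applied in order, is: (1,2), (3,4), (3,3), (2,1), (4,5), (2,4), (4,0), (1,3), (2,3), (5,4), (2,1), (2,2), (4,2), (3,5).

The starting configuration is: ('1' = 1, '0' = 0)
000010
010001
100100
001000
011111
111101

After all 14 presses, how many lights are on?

[0] 000010
010001
100100
001000
011111
111101
[1] 001010
001101
101100
001000
011111
111101
[2] 001010
001101
101110
001111
011101
111101
[3] 001010
001101
101010
000001
011001
111101
[4] 001010
011101
010010
010001
011001
111101
[5] 001010
011101
010010
010000
011010
111100
[6] 001010
011111
010101
010010
011010
111100
[7] 001010
011111
010101
110010
101010
011100
[8] 001110
010001
010001
110010
101010
011100
[9] 001110
010101
011111
110110
101010
011100
[10] 001110
010101
011111
110110
101000
011011
[11] 001110
000101
100111
100110
101000
011011
[12] 001110
001101
111011
101110
101000
011011
[13] 001110
001101
111011
100110
110100
010011
[14] 001110
001101
111010
100101
110101
010011

20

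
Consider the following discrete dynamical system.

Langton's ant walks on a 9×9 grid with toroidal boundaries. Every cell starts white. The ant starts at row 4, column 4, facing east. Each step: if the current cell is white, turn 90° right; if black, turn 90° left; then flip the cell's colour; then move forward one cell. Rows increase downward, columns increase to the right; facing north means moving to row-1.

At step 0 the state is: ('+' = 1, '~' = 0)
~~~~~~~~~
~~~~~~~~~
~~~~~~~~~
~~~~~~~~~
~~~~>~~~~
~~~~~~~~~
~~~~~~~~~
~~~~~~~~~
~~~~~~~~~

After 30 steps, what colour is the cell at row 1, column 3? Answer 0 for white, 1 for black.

1

[0] ~~~~~~~~~
~~~~~~~~~
~~~~~~~~~
~~~~~~~~~
~~~~>~~~~
~~~~~~~~~
~~~~~~~~~
~~~~~~~~~
~~~~~~~~~
[1] ~~~~~~~~~
~~~~~~~~~
~~~~~~~~~
~~~~~~~~~
~~~~+~~~~
~~~~v~~~~
~~~~~~~~~
~~~~~~~~~
~~~~~~~~~
[2] ~~~~~~~~~
~~~~~~~~~
~~~~~~~~~
~~~~~~~~~
~~~~+~~~~
~~~<+~~~~
~~~~~~~~~
~~~~~~~~~
~~~~~~~~~
[3] ~~~~~~~~~
~~~~~~~~~
~~~~~~~~~
~~~~~~~~~
~~~^+~~~~
~~~++~~~~
~~~~~~~~~
~~~~~~~~~
~~~~~~~~~
[4] ~~~~~~~~~
~~~~~~~~~
~~~~~~~~~
~~~~~~~~~
~~~+>~~~~
~~~++~~~~
~~~~~~~~~
~~~~~~~~~
~~~~~~~~~
[5] ~~~~~~~~~
~~~~~~~~~
~~~~~~~~~
~~~~^~~~~
~~~+~~~~~
~~~++~~~~
~~~~~~~~~
~~~~~~~~~
~~~~~~~~~
[6] ~~~~~~~~~
~~~~~~~~~
~~~~~~~~~
~~~~+>~~~
~~~+~~~~~
~~~++~~~~
~~~~~~~~~
~~~~~~~~~
~~~~~~~~~
[7] ~~~~~~~~~
~~~~~~~~~
~~~~~~~~~
~~~~++~~~
~~~+~v~~~
~~~++~~~~
~~~~~~~~~
~~~~~~~~~
~~~~~~~~~
[8] ~~~~~~~~~
~~~~~~~~~
~~~~~~~~~
~~~~++~~~
~~~+<+~~~
~~~++~~~~
~~~~~~~~~
~~~~~~~~~
~~~~~~~~~
[9] ~~~~~~~~~
~~~~~~~~~
~~~~~~~~~
~~~~^+~~~
~~~+++~~~
~~~++~~~~
~~~~~~~~~
~~~~~~~~~
~~~~~~~~~
[10] ~~~~~~~~~
~~~~~~~~~
~~~~~~~~~
~~~<~+~~~
~~~+++~~~
~~~++~~~~
~~~~~~~~~
~~~~~~~~~
~~~~~~~~~
[11] ~~~~~~~~~
~~~~~~~~~
~~~^~~~~~
~~~+~+~~~
~~~+++~~~
~~~++~~~~
~~~~~~~~~
~~~~~~~~~
~~~~~~~~~
[12] ~~~~~~~~~
~~~~~~~~~
~~~+>~~~~
~~~+~+~~~
~~~+++~~~
~~~++~~~~
~~~~~~~~~
~~~~~~~~~
~~~~~~~~~
[13] ~~~~~~~~~
~~~~~~~~~
~~~++~~~~
~~~+v+~~~
~~~+++~~~
~~~++~~~~
~~~~~~~~~
~~~~~~~~~
~~~~~~~~~
[14] ~~~~~~~~~
~~~~~~~~~
~~~++~~~~
~~~<++~~~
~~~+++~~~
~~~++~~~~
~~~~~~~~~
~~~~~~~~~
~~~~~~~~~
[15] ~~~~~~~~~
~~~~~~~~~
~~~++~~~~
~~~~++~~~
~~~v++~~~
~~~++~~~~
~~~~~~~~~
~~~~~~~~~
~~~~~~~~~
[16] ~~~~~~~~~
~~~~~~~~~
~~~++~~~~
~~~~++~~~
~~~~>+~~~
~~~++~~~~
~~~~~~~~~
~~~~~~~~~
~~~~~~~~~
[17] ~~~~~~~~~
~~~~~~~~~
~~~++~~~~
~~~~^+~~~
~~~~~+~~~
~~~++~~~~
~~~~~~~~~
~~~~~~~~~
~~~~~~~~~
[18] ~~~~~~~~~
~~~~~~~~~
~~~++~~~~
~~~<~+~~~
~~~~~+~~~
~~~++~~~~
~~~~~~~~~
~~~~~~~~~
~~~~~~~~~
[19] ~~~~~~~~~
~~~~~~~~~
~~~^+~~~~
~~~+~+~~~
~~~~~+~~~
~~~++~~~~
~~~~~~~~~
~~~~~~~~~
~~~~~~~~~
[20] ~~~~~~~~~
~~~~~~~~~
~~<~+~~~~
~~~+~+~~~
~~~~~+~~~
~~~++~~~~
~~~~~~~~~
~~~~~~~~~
~~~~~~~~~
[21] ~~~~~~~~~
~~^~~~~~~
~~+~+~~~~
~~~+~+~~~
~~~~~+~~~
~~~++~~~~
~~~~~~~~~
~~~~~~~~~
~~~~~~~~~
[22] ~~~~~~~~~
~~+>~~~~~
~~+~+~~~~
~~~+~+~~~
~~~~~+~~~
~~~++~~~~
~~~~~~~~~
~~~~~~~~~
~~~~~~~~~
[23] ~~~~~~~~~
~~++~~~~~
~~+v+~~~~
~~~+~+~~~
~~~~~+~~~
~~~++~~~~
~~~~~~~~~
~~~~~~~~~
~~~~~~~~~
[24] ~~~~~~~~~
~~++~~~~~
~~<++~~~~
~~~+~+~~~
~~~~~+~~~
~~~++~~~~
~~~~~~~~~
~~~~~~~~~
~~~~~~~~~
[25] ~~~~~~~~~
~~++~~~~~
~~~++~~~~
~~v+~+~~~
~~~~~+~~~
~~~++~~~~
~~~~~~~~~
~~~~~~~~~
~~~~~~~~~
[26] ~~~~~~~~~
~~++~~~~~
~~~++~~~~
~<++~+~~~
~~~~~+~~~
~~~++~~~~
~~~~~~~~~
~~~~~~~~~
~~~~~~~~~
[27] ~~~~~~~~~
~~++~~~~~
~^~++~~~~
~+++~+~~~
~~~~~+~~~
~~~++~~~~
~~~~~~~~~
~~~~~~~~~
~~~~~~~~~
[28] ~~~~~~~~~
~~++~~~~~
~+>++~~~~
~+++~+~~~
~~~~~+~~~
~~~++~~~~
~~~~~~~~~
~~~~~~~~~
~~~~~~~~~
[29] ~~~~~~~~~
~~++~~~~~
~++++~~~~
~+v+~+~~~
~~~~~+~~~
~~~++~~~~
~~~~~~~~~
~~~~~~~~~
~~~~~~~~~
[30] ~~~~~~~~~
~~++~~~~~
~++++~~~~
~+~>~+~~~
~~~~~+~~~
~~~++~~~~
~~~~~~~~~
~~~~~~~~~
~~~~~~~~~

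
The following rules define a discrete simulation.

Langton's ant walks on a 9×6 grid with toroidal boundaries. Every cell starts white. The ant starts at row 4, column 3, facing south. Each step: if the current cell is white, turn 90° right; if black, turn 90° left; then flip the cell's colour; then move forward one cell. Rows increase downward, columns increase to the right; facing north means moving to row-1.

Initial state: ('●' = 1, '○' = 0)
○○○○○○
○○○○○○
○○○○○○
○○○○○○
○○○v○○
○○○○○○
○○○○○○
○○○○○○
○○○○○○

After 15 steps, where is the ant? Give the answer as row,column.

3,3

k=0  ○○○○○○
○○○○○○
○○○○○○
○○○○○○
○○○v○○
○○○○○○
○○○○○○
○○○○○○
○○○○○○
k=1  ○○○○○○
○○○○○○
○○○○○○
○○○○○○
○○<●○○
○○○○○○
○○○○○○
○○○○○○
○○○○○○
k=2  ○○○○○○
○○○○○○
○○○○○○
○○^○○○
○○●●○○
○○○○○○
○○○○○○
○○○○○○
○○○○○○
k=3  ○○○○○○
○○○○○○
○○○○○○
○○●>○○
○○●●○○
○○○○○○
○○○○○○
○○○○○○
○○○○○○
k=4  ○○○○○○
○○○○○○
○○○○○○
○○●●○○
○○●v○○
○○○○○○
○○○○○○
○○○○○○
○○○○○○
k=5  ○○○○○○
○○○○○○
○○○○○○
○○●●○○
○○●○>○
○○○○○○
○○○○○○
○○○○○○
○○○○○○
k=6  ○○○○○○
○○○○○○
○○○○○○
○○●●○○
○○●○●○
○○○○v○
○○○○○○
○○○○○○
○○○○○○
k=7  ○○○○○○
○○○○○○
○○○○○○
○○●●○○
○○●○●○
○○○<●○
○○○○○○
○○○○○○
○○○○○○
k=8  ○○○○○○
○○○○○○
○○○○○○
○○●●○○
○○●^●○
○○○●●○
○○○○○○
○○○○○○
○○○○○○
k=9  ○○○○○○
○○○○○○
○○○○○○
○○●●○○
○○●●>○
○○○●●○
○○○○○○
○○○○○○
○○○○○○
k=10  ○○○○○○
○○○○○○
○○○○○○
○○●●^○
○○●●○○
○○○●●○
○○○○○○
○○○○○○
○○○○○○
k=11  ○○○○○○
○○○○○○
○○○○○○
○○●●●>
○○●●○○
○○○●●○
○○○○○○
○○○○○○
○○○○○○
k=12  ○○○○○○
○○○○○○
○○○○○○
○○●●●●
○○●●○v
○○○●●○
○○○○○○
○○○○○○
○○○○○○
k=13  ○○○○○○
○○○○○○
○○○○○○
○○●●●●
○○●●<●
○○○●●○
○○○○○○
○○○○○○
○○○○○○
k=14  ○○○○○○
○○○○○○
○○○○○○
○○●●^●
○○●●●●
○○○●●○
○○○○○○
○○○○○○
○○○○○○
k=15  ○○○○○○
○○○○○○
○○○○○○
○○●<○●
○○●●●●
○○○●●○
○○○○○○
○○○○○○
○○○○○○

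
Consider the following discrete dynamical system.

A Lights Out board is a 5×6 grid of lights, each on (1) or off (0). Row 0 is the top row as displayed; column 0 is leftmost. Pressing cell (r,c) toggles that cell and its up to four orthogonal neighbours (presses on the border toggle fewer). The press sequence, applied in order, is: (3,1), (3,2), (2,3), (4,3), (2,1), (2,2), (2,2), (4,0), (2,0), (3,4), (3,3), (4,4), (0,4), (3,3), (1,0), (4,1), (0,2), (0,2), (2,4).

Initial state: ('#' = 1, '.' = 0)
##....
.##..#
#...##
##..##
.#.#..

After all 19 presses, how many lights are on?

15

0) ##....
.##..#
#...##
##..##
.#.#..
1) ##....
.##..#
##..##
..#.##
...#..
2) ##....
.##..#
###.##
.#.###
..##..
3) ##....
.###.#
##.#.#
.#..##
..##..
4) ##....
.###.#
##.#.#
.#.###
....#.
5) ##....
..##.#
..##.#
...###
....#.
6) ##....
...#.#
.#...#
..####
....#.
7) ##....
..##.#
..##.#
...###
....#.
8) ##....
..##.#
..##.#
#..###
##..#.
9) ##....
#.##.#
####.#
...###
##..#.
10) ##....
#.##.#
######
......
##....
11) ##....
#.##.#
###.##
..###.
##.#..
12) ##....
#.##.#
###.##
..##..
##..##
13) ##.###
#.####
###.##
..##..
##..##
14) ##.###
#.####
######
....#.
##.###
15) .#.###
.#####
.#####
....#.
##.###
16) .#.###
.#####
.#####
.#..#.
..####
17) ..#.##
.#.###
.#####
.#..#.
..####
18) .#.###
.#####
.#####
.#..#.
..####
19) .#.###
.###.#
.##...
.#....
..####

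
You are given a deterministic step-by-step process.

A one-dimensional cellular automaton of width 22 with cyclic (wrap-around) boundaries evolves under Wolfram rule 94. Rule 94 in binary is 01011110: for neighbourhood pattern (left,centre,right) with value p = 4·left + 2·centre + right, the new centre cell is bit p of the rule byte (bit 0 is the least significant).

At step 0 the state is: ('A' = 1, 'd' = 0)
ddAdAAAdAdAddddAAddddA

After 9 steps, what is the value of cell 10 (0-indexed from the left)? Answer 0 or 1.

1

k=0  ddAdAAAdAdAddddAAddddA
k=1  AAAdAdAdAdAAddAAAAddAA
k=2  ddAdAdAdAdAAAAAddAAAAd
k=3  dAAdAdAdAdAdddAAAAddAA
k=4  dAAdAdAdAdAAdAAddAAAAA
k=5  dAAdAdAdAdAAdAAAAAdddA
k=6  dAAdAdAdAdAAdAdddAAdAA
k=7  dAAdAdAdAdAAdAAdAAAdAA
k=8  dAAdAdAdAdAAdAAdAdAdAA
k=9  dAAdAdAdAdAAdAAdAdAdAA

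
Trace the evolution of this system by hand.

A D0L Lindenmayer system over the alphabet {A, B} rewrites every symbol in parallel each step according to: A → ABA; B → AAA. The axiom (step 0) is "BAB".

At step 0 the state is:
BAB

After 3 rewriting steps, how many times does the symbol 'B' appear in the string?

[0] BAB
[1] AAAABAAAA
[2] ABAABAABAABAAAAABAABAABAABA
[3] ABAAAAABAABAAAAABAABAAAAABAABAAAAABAABAABAABAABAAAAABAABAAAAABAABAAAAABAABAAAAABA

19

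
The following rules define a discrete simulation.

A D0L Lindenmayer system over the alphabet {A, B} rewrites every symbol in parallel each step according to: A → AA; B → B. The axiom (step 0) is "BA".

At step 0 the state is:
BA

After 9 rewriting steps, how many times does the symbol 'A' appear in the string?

512

t=0: BA
t=1: BAA
t=2: BAAAA
t=3: BAAAAAAAA
t=4: BAAAAAAAAAAAAAAAA
t=5: BAAAAAAAAAAAAAAAAAAAAAAAAAAAAAAAA
t=6: BAAAAAAAAAAAAAAAAAAAAAAAAAAAAAAAAAAAAAAAAAAAAAAAAAAAAAAAAAAAAAAAA
t=7: BAAAAAAAAAAAAAAAAAAAAAAAAAAAAAAAAAAAAAAAAAAAAAAAAAAAAAAAAA…AAAAAAAAAAAAAAAAAAAAAAAAAAAAAAAAAAAAAAAAAAAAAAAAAAAAAAAAAA  (len 129)
t=8: BAAAAAAAAAAAAAAAAAAAAAAAAAAAAAAAAAAAAAAAAAAAAAAAAAAAAAAAAA…AAAAAAAAAAAAAAAAAAAAAAAAAAAAAAAAAAAAAAAAAAAAAAAAAAAAAAAAAA  (len 257)
t=9: BAAAAAAAAAAAAAAAAAAAAAAAAAAAAAAAAAAAAAAAAAAAAAAAAAAAAAAAAA…AAAAAAAAAAAAAAAAAAAAAAAAAAAAAAAAAAAAAAAAAAAAAAAAAAAAAAAAAA  (len 513)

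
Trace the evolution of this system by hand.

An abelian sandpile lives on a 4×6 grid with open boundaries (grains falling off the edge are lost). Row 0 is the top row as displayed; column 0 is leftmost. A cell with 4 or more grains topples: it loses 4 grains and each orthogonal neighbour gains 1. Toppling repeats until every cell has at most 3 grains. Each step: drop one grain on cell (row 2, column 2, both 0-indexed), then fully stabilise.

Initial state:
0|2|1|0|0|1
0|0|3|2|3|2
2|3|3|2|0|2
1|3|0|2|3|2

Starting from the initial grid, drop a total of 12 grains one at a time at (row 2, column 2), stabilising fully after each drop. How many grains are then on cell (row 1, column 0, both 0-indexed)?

2

k=0  0|2|1|0|0|1
0|0|3|2|3|2
2|3|3|2|0|2
1|3|0|2|3|2
k=1  0|2|2|0|0|1
0|2|0|3|3|2
3|1|2|3|0|2
2|0|2|2|3|2
k=2  0|2|2|0|0|1
0|2|0|3|3|2
3|1|3|3|0|2
2|0|2|2|3|2
k=3  0|2|2|1|1|1
0|2|2|1|0|3
3|2|1|1|2|2
2|0|3|3|3|2
k=4  0|2|2|1|1|1
0|2|2|1|0|3
3|2|2|1|2|2
2|0|3|3|3|2
k=5  0|2|2|1|1|1
0|2|2|1|0|3
3|2|3|1|2|2
2|0|3|3|3|2
k=6  0|2|2|1|1|1
0|2|3|1|0|3
3|3|1|3|3|2
2|1|1|1|0|3
k=7  0|2|2|1|1|1
0|2|3|1|0|3
3|3|2|3|3|2
2|1|1|1|0|3
k=8  0|2|2|1|1|1
0|2|3|1|0|3
3|3|3|3|3|2
2|1|1|1|0|3
k=9  0|3|3|1|1|1
2|0|1|3|1|3
0|2|3|1|0|3
3|2|2|2|1|3
k=10  0|3|3|1|1|1
2|0|2|3|1|3
0|3|0|2|0|3
3|2|3|2|1|3
k=11  0|3|3|1|1|1
2|0|2|3|1|3
0|3|1|2|0|3
3|2|3|2|1|3
k=12  0|3|3|1|1|1
2|0|2|3|1|3
0|3|2|2|0|3
3|2|3|2|1|3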